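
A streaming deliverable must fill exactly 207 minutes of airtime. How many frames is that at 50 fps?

621000 frames

207 min = 12420 s.
Frames = 12420 × 50 = 621000.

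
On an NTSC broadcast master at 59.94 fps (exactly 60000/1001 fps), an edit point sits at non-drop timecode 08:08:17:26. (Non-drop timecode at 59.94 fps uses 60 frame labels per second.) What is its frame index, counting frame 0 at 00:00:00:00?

1757846

Total seconds to the label: (8 × 3600 + 8 × 60 + 17) = 29297.
Frame index = 29297 × 60 + 26 = 1757846.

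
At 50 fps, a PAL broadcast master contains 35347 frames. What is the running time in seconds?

Running time = 35347 / (50) = 706.94 s.

706.94 seconds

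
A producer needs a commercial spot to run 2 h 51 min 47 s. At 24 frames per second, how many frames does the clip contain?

2 h 51 min 47 s = 10307 s.
Frames = 10307 × 24 = 247368.

247368 frames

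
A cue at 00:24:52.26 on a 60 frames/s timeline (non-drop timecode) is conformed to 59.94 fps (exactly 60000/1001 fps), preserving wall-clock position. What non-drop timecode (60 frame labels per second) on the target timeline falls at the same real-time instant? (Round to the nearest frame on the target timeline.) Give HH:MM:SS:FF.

Source frame index: (0×3600 + 24×60 + 52) × 60 + 26 = 89546.
Real time: 89546 / (60) = 44773/30 s.
Target frame: (44773/30) × (60000/1001) = 89546000/1001 ≈ 89456.543 → 89457.
At 60 labels/s: frame 89457 → 00:24:50:57.

00:24:50:57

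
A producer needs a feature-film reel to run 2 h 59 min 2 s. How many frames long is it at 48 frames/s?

2 h 59 min 2 s = 10742 s.
Frames = 10742 × 48 = 515616.

515616 frames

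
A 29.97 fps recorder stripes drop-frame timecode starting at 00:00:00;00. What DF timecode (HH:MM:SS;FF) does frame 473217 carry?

04:23:09;21

Ten DF minutes hold 17982 frames, so frame 473217 lies in block 26 (frames 467532–485513) with 5685 frames into that block.
The block's first minute is 1800 frames and the rest 1798 each; 5685 frames reaches minute 3, so 26 × 18 + 3 × 2 = 474 labels have been skipped so far.
Adding those back, label number 473217 + 474 = 473691 at 30 labels/s is 15789 s + 21 f = 4 h 23 min 9 s frame 21, i.e. 04:23:09;21.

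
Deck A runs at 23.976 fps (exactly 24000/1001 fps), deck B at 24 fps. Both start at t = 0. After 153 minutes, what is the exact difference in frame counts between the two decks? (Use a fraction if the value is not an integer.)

220320/1001 frames

153 min = 9180 s.
A emits 24000/1001 × 9180 = 220320000/1001 frames; B emits 24 × 9180 = 220320.
Difference = 220320/1001 frames (≈ 220.0999); B is ahead of A.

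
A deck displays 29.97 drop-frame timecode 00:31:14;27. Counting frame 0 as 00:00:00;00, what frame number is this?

56191

Complete 10-minute blocks: 3, each 17982 frames → 53946.
Remaining 1 whole minute in the current block: 1800 + 0 × 1798 = 1800 frames.
Within the current minute: 14 × 30 + 27 − 2 = 445 (labels ;00/;01 skipped at this minute). Total = 53946 + 1800 + 445 = 56191.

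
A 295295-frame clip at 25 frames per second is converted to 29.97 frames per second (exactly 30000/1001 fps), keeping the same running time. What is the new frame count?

354000 frames

Target frames = source frames × (target rate / source rate) = 295295 × (30000/1001)/(25) = 295295 × 1200/1001 = 354000.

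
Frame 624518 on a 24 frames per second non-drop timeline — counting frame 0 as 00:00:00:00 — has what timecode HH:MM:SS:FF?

624518 ÷ 24 = 26021 full seconds, remainder 14 frames.
26021 s = 7 h 13 min 41 s.
Timecode: 07:13:41:14.

07:13:41:14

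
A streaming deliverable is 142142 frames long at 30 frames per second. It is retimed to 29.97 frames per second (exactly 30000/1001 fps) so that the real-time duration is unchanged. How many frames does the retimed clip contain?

Target frames = source frames × (target rate / source rate) = 142142 × (30000/1001)/(30) = 142142 × 1000/1001 = 142000.

142000 frames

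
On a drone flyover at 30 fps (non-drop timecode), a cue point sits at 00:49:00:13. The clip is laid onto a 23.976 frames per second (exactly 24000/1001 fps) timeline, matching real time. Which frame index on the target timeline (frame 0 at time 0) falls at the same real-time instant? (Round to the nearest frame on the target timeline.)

frame 70500

Source frame index: (0×3600 + 49×60 + 0) × 30 + 13 = 88213.
Real time: 88213 / (30) = 88213/30 s.
Target frame: (88213/30) × (24000/1001) = 70570400/1001 ≈ 70499.900 → 70500.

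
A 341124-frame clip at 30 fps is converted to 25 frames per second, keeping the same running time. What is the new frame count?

Target frames = source frames × (target rate / source rate) = 341124 × (25)/(30) = 341124 × 5/6 = 284270.

284270 frames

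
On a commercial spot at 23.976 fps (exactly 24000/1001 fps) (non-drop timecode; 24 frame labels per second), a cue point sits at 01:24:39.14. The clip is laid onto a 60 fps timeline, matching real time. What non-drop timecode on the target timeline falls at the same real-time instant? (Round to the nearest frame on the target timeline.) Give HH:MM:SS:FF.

01:24:44:40

Source frame index: (1×3600 + 24×60 + 39) × 24 + 14 = 121910.
Real time: 121910 / (24000/1001) = 12203191/2400 s.
Target frame: (12203191/2400) × (60) = 12203191/40 ≈ 305079.775 → 305080.
At 60 labels/s: frame 305080 → 01:24:44:40.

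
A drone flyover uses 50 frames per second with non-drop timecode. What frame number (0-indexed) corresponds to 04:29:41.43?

Total seconds to the label: (4 × 3600 + 29 × 60 + 41) = 16181.
Frame index = 16181 × 50 + 43 = 809093.

frame 809093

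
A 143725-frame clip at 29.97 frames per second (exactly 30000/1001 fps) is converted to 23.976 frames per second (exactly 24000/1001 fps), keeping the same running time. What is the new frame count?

114980 frames

Target frames = source frames × (target rate / source rate) = 143725 × (24000/1001)/(30000/1001) = 143725 × 4/5 = 114980.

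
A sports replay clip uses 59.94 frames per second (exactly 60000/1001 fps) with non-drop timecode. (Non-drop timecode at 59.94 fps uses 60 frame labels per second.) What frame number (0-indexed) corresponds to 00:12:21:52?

Total seconds to the label: (0 × 3600 + 12 × 60 + 21) = 741.
Frame index = 741 × 60 + 52 = 44512.

frame 44512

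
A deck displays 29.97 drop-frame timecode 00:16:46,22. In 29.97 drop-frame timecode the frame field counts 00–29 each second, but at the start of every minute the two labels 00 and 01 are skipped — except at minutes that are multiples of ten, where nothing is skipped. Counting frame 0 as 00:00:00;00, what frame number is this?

30172

Complete 10-minute blocks: 1, each 17982 frames → 17982.
Remaining 6 whole minutes in the current block: 1800 + 5 × 1798 = 10790 frames.
Within the current minute: 46 × 30 + 22 − 2 = 1400 (labels ;00/;01 skipped at this minute). Total = 17982 + 10790 + 1400 = 30172.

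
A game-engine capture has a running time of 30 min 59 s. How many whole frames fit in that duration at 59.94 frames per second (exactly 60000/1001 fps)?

111428 frames

30 min 59 s = 1859 s.
Frames = 1859 × 60000/1001 = 780000/7 ≈ 111428.5714.
Complete frames: 111428.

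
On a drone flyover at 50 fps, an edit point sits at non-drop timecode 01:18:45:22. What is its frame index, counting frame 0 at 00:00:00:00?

Total seconds to the label: (1 × 3600 + 18 × 60 + 45) = 4725.
Frame index = 4725 × 50 + 22 = 236272.

236272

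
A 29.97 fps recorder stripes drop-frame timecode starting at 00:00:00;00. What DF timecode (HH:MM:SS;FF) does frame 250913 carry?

Each 10-minute DF block holds 10 × 60 × 30 − 9 × 2 = 17982 frames. 250913 ÷ 17982 → 13 full blocks, remainder 17147.
Within the partial block the first minute is 1800 frames and each further minute 1798, so 9 further minute boundaries passed. Total skipped labels = 18 × 13 + 2 × 9 = 252.
Non-drop label index = 250913 + 252 = 251165; at 30 labels/s that is 02:19:32:05, i.e. DF 02:19:32;05.

02:19:32;05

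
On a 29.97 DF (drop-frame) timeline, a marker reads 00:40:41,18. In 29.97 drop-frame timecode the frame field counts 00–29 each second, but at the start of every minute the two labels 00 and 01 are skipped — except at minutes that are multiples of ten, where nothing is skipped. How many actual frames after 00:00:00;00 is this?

Complete 10-minute blocks: 4, each 17982 frames → 71928.
Remaining 0 whole minutes in the current block: 0 frames.
Within the current minute: 41 × 30 + 18 = 1248. Total = 71928 + 0 + 1248 = 73176.

73176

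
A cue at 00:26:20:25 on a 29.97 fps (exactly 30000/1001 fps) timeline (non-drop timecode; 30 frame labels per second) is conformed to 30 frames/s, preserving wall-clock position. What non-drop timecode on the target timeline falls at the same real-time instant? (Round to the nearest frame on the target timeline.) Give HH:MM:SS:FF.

Source frame index: (0×3600 + 26×60 + 20) × 30 + 25 = 47425.
Real time: 47425 / (30000/1001) = 1898897/1200 s.
Target frame: (1898897/1200) × (30) = 1898897/40 ≈ 47472.425 → 47472.
At 30 labels/s: frame 47472 → 00:26:22:12.

00:26:22:12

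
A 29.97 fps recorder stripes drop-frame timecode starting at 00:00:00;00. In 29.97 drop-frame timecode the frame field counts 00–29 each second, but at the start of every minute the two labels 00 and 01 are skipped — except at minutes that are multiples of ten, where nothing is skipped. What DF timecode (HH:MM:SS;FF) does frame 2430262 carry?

Ten DF minutes hold 17982 frames, so frame 2430262 lies in block 135 (frames 2427570–2445551) with 2692 frames into that block.
The block's first minute is 1800 frames and the rest 1798 each; 2692 frames reaches minute 1, so 135 × 18 + 1 × 2 = 2432 labels have been skipped so far.
Adding those back, label number 2430262 + 2432 = 2432694 at 30 labels/s is 81089 s + 24 f = 22 h 31 min 29 s frame 24, i.e. 22:31:29;24.

22:31:29;24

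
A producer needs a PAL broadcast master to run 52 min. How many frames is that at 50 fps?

52 min = 3120 s.
Frames = 3120 × 50 = 156000.

156000 frames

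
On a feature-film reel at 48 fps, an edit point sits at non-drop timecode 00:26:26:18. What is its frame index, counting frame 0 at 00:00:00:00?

76146

Total seconds to the label: (0 × 3600 + 26 × 60 + 26) = 1586.
Frame index = 1586 × 48 + 18 = 76146.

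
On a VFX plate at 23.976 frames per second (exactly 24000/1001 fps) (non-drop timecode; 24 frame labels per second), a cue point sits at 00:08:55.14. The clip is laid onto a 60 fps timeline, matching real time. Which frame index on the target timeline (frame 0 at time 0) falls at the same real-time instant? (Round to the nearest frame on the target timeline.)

Source frame index: (0×3600 + 8×60 + 55) × 24 + 14 = 12854.
Real time: 12854 / (24000/1001) = 6433427/12000 s.
Target frame: (6433427/12000) × (60) = 6433427/200 ≈ 32167.135 → 32167.

frame 32167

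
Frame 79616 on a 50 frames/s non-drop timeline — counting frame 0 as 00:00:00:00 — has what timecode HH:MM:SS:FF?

79616 ÷ 50 = 1592 full seconds, remainder 16 frames.
1592 s = 0 h 26 min 32 s.
Timecode: 00:26:32:16.

00:26:32:16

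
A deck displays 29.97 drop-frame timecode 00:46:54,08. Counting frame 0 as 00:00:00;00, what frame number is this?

As if non-drop at 30 labels/s: (0 × 3600 + 46 × 60 + 54) × 30 + 8 = 84428.
Minute boundaries passed: 46; those not divisible by 10: 46 − 4 = 42; dropped labels = 2 × 42 = 84.
Actual frame index = 84428 − 84 = 84344.

84344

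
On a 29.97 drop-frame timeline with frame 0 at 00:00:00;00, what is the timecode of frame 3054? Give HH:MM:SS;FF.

00:01:41;26

Ten DF minutes hold 17982 frames, so frame 3054 lies in block 0 (frames 0–17981) with 3054 frames into that block.
The block's first minute is 1800 frames and the rest 1798 each; 3054 frames reaches minute 1, so 0 × 18 + 1 × 2 = 2 labels have been skipped so far.
Adding those back, label number 3054 + 2 = 3056 at 30 labels/s is 101 s + 26 f = 0 h 1 min 41 s frame 26, i.e. 00:01:41;26.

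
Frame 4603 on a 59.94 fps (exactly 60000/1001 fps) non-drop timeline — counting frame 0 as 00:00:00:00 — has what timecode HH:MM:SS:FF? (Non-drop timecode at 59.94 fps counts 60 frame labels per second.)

4603 ÷ 60 = 76 full seconds, remainder 43 frames.
76 s = 0 h 1 min 16 s.
Timecode: 00:01:16:43.

00:01:16:43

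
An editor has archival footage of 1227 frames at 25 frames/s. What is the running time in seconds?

Running time = 1227 / (25) = 49.08 s.

49.08 seconds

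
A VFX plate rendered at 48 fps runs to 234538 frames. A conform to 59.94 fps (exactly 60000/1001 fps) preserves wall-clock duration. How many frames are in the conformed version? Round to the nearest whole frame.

Frames at target rate = 234538 × (60000/1001) / (48) = 293172500/1001 ≈ 292879.620.
Nearest whole frame: 292880.

292880 frames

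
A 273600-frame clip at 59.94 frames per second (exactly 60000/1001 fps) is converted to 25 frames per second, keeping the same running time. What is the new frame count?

114114 frames

Target frames = source frames × (target rate / source rate) = 273600 × (25)/(60000/1001) = 273600 × 1001/2400 = 114114.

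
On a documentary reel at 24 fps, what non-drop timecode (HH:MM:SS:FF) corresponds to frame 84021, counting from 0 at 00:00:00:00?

00:58:20:21

84021 ÷ 24 = 3500 full seconds, remainder 21 frames.
3500 s = 0 h 58 min 20 s.
Timecode: 00:58:20:21.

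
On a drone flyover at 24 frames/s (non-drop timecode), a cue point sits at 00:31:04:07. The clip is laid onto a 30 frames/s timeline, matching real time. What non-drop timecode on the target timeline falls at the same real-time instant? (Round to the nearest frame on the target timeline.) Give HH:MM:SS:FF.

Source frame index: (0×3600 + 31×60 + 4) × 24 + 7 = 44743.
Real time: 44743 / (24) = 44743/24 s.
Target frame: (44743/24) × (30) = 223715/4 ≈ 55928.750 → 55929.
At 30 labels/s: frame 55929 → 00:31:04:09.

00:31:04:09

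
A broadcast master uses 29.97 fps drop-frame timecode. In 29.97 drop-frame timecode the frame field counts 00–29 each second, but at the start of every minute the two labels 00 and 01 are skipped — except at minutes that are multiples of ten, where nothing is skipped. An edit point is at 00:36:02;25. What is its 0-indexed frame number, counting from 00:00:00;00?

As if non-drop at 30 labels/s: (0 × 3600 + 36 × 60 + 2) × 30 + 25 = 64885.
Minute boundaries passed: 36; those not divisible by 10: 36 − 3 = 33; dropped labels = 2 × 33 = 66.
Actual frame index = 64885 − 66 = 64819.

64819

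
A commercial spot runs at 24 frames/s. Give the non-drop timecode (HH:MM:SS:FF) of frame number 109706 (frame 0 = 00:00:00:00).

01:16:11:02

109706 ÷ 24 = 4571 full seconds, remainder 2 frames.
4571 s = 1 h 16 min 11 s.
Timecode: 01:16:11:02.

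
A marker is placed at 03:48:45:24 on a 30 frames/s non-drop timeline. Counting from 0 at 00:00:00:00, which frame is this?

Total seconds to the label: (3 × 3600 + 48 × 60 + 45) = 13725.
Frame index = 13725 × 30 + 24 = 411774.

frame 411774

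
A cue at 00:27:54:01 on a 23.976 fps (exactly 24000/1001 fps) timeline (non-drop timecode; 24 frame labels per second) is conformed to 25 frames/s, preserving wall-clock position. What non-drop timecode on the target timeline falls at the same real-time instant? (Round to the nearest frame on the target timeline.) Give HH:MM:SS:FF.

Source frame index: (0×3600 + 27×60 + 54) × 24 + 1 = 40177.
Real time: 40177 / (24000/1001) = 40217177/24000 s.
Target frame: (40217177/24000) × (25) = 40217177/960 ≈ 41892.893 → 41893.
At 25 labels/s: frame 41893 → 00:27:55:18.

00:27:55:18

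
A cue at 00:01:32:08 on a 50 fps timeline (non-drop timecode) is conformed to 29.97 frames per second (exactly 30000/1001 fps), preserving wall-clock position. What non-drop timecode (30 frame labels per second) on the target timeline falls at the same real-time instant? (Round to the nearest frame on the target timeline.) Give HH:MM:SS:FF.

00:01:32:02

Source frame index: (0×3600 + 1×60 + 32) × 50 + 8 = 4608.
Real time: 4608 / (50) = 2304/25 s.
Target frame: (2304/25) × (30000/1001) = 2764800/1001 ≈ 2762.038 → 2762.
At 30 labels/s: frame 2762 → 00:01:32:02.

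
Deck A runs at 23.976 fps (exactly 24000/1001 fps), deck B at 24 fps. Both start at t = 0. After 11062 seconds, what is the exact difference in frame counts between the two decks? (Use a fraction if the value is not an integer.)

A emits 24000/1001 × 11062 = 265488000/1001 frames; B emits 24 × 11062 = 265488.
Difference = 265488/1001 frames (≈ 265.2228); B is ahead of A.

265488/1001 frames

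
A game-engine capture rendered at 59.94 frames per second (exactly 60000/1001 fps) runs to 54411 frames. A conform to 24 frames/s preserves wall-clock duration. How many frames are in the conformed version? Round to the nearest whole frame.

Frames at target rate = 54411 × (24) / (60000/1001) = 54465411/2500 ≈ 21786.164.
Nearest whole frame: 21786.

21786 frames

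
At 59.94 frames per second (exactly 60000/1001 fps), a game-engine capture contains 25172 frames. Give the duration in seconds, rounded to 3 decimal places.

419.953 seconds

Running time = 25172 × 1001/60000 = 6299293/15000 s ≈ 419.953 s.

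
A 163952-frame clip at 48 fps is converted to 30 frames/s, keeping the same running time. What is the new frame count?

Target frames = source frames × (target rate / source rate) = 163952 × (30)/(48) = 163952 × 5/8 = 102470.

102470 frames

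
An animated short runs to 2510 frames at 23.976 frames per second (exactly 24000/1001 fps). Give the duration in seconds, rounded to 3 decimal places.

Running time = 2510 × 1001/24000 = 251251/2400 s ≈ 104.688 s.

104.688 seconds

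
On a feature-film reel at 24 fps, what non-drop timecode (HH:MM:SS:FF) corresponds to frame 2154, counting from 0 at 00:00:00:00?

2154 ÷ 24 = 89 full seconds, remainder 18 frames.
89 s = 0 h 1 min 29 s.
Timecode: 00:01:29:18.

00:01:29:18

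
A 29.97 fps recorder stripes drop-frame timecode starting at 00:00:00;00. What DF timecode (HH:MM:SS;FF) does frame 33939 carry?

Ten DF minutes hold 17982 frames, so frame 33939 lies in block 1 (frames 17982–35963) with 15957 frames into that block.
The block's first minute is 1800 frames and the rest 1798 each; 15957 frames reaches minute 8, so 1 × 18 + 8 × 2 = 34 labels have been skipped so far.
Adding those back, label number 33939 + 34 = 33973 at 30 labels/s is 1132 s + 13 f = 0 h 18 min 52 s frame 13, i.e. 00:18:52;13.

00:18:52;13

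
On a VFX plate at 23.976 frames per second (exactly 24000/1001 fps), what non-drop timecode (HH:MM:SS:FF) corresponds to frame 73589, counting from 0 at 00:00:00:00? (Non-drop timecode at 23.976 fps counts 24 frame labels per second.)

73589 ÷ 24 = 3066 full seconds, remainder 5 frames.
3066 s = 0 h 51 min 6 s.
Timecode: 00:51:06:05.

00:51:06:05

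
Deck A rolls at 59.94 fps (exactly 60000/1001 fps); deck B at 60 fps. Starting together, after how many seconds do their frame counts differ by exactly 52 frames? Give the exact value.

The gap grows by |60 − 60000/1001| = 60/1001 frames per second.
Time for a 52-frame gap: 52 ÷ (60/1001) = 13013/15 s.

13013/15 seconds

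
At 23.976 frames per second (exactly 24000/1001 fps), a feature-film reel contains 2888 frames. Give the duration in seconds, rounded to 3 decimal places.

Running time = 2888 × 1001/24000 = 361361/3000 s ≈ 120.454 s.

120.454 seconds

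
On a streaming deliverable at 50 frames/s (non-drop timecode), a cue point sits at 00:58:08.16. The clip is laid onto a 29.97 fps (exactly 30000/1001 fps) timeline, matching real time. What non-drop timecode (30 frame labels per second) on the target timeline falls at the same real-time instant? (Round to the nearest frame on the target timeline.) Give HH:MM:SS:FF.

Source frame index: (0×3600 + 58×60 + 8) × 50 + 16 = 174416.
Real time: 174416 / (50) = 87208/25 s.
Target frame: (87208/25) × (30000/1001) = 9513600/91 ≈ 104545.055 → 104545.
At 30 labels/s: frame 104545 → 00:58:04:25.

00:58:04:25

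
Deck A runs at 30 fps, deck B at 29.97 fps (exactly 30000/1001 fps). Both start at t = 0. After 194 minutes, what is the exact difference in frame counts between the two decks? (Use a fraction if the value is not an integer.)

349200/1001 frames

194 min = 11640 s.
A emits 30 × 11640 = 349200 frames; B emits 30000/1001 × 11640 = 349200000/1001.
Difference = 349200/1001 frames (≈ 348.8511); B is behind A.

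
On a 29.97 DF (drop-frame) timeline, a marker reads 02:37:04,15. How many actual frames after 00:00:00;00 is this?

Complete 10-minute blocks: 15, each 17982 frames → 269730.
Remaining 7 whole minutes in the current block: 1800 + 6 × 1798 = 12588 frames.
Within the current minute: 4 × 30 + 15 − 2 = 133 (labels ;00/;01 skipped at this minute). Total = 269730 + 12588 + 133 = 282451.

282451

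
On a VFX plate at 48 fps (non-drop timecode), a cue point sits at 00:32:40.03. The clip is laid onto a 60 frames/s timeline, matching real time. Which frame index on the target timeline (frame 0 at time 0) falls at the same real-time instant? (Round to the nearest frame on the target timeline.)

Source frame index: (0×3600 + 32×60 + 40) × 48 + 3 = 94083.
Real time: 94083 / (48) = 31361/16 s.
Target frame: (31361/16) × (60) = 470415/4 ≈ 117603.750 → 117604.

frame 117604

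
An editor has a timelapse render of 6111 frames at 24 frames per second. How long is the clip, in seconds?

Running time = 6111 / (24) = 254.625 s.

254.625 seconds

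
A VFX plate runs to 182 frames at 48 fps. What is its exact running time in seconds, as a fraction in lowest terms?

Running time = 182 ÷ (48) = 182 × 1/48 = 91/24 s.

91/24 seconds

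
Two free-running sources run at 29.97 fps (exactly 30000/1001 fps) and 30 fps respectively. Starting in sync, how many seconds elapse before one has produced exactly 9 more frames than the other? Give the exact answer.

300.3 seconds

The gap grows by |30 − 30000/1001| = 30/1001 frames per second.
Time for a 9-frame gap: 9 ÷ (30/1001) = 300.3 s.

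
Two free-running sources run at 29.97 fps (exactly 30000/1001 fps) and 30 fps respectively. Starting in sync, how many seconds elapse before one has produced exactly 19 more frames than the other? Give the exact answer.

The gap grows by |30 − 30000/1001| = 30/1001 frames per second.
Time for a 19-frame gap: 19 ÷ (30/1001) = 19019/30 s.

19019/30 seconds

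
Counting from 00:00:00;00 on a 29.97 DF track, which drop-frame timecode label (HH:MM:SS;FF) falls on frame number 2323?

Ten DF minutes hold 17982 frames, so frame 2323 lies in block 0 (frames 0–17981) with 2323 frames into that block.
The block's first minute is 1800 frames and the rest 1798 each; 2323 frames reaches minute 1, so 0 × 18 + 1 × 2 = 2 labels have been skipped so far.
Adding those back, label number 2323 + 2 = 2325 at 30 labels/s is 77 s + 15 f = 0 h 1 min 17 s frame 15, i.e. 00:01:17;15.

00:01:17;15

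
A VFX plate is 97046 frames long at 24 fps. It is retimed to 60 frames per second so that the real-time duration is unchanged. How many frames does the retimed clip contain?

Target frames = source frames × (target rate / source rate) = 97046 × (60)/(24) = 97046 × 5/2 = 242615.

242615 frames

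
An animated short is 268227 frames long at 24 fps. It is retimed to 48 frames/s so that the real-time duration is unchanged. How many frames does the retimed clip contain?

536454 frames

Target frames = source frames × (target rate / source rate) = 268227 × (48)/(24) = 268227 × 2 = 536454.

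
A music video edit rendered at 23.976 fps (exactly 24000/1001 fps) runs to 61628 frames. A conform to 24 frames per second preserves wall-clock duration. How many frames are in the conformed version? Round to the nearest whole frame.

Frames at target rate = 61628 × (24) / (24000/1001) = 15422407/250 ≈ 61689.628.
Nearest whole frame: 61690.

61690 frames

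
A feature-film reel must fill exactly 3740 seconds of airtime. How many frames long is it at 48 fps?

179520 frames

Frames = 3740 × 48 = 179520.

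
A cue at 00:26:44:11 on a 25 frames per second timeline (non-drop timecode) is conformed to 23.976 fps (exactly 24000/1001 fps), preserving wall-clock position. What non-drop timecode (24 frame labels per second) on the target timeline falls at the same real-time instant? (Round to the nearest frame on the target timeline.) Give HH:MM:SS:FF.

Source frame index: (0×3600 + 26×60 + 44) × 25 + 11 = 40111.
Real time: 40111 / (25) = 40111/25 s.
Target frame: (40111/25) × (24000/1001) = 38506560/1001 ≈ 38468.092 → 38468.
At 24 labels/s: frame 38468 → 00:26:42:20.

00:26:42:20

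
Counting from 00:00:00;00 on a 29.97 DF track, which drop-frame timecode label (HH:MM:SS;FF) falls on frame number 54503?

Each 10-minute DF block holds 10 × 60 × 30 − 9 × 2 = 17982 frames. 54503 ÷ 17982 → 3 full blocks, remainder 557.
Within the partial block the first minute is 1800 frames and each further minute 1798, so 0 further minute boundaries passed. Total skipped labels = 18 × 3 + 2 × 0 = 54.
Non-drop label index = 54503 + 54 = 54557; at 30 labels/s that is 00:30:18:17, i.e. DF 00:30:18;17.

00:30:18;17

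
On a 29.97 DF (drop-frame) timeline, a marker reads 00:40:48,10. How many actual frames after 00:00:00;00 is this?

73378

Complete 10-minute blocks: 4, each 17982 frames → 71928.
Remaining 0 whole minutes in the current block: 0 frames.
Within the current minute: 48 × 30 + 10 = 1450. Total = 71928 + 0 + 1450 = 73378.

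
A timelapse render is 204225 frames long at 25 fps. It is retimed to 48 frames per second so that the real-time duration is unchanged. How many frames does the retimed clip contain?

392112 frames

Target frames = source frames × (target rate / source rate) = 204225 × (48)/(25) = 204225 × 48/25 = 392112.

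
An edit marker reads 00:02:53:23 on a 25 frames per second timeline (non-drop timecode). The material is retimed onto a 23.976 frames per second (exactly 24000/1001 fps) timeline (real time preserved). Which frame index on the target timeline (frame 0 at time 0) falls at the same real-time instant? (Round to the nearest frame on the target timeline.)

Source frame index: (0×3600 + 2×60 + 53) × 25 + 23 = 4348.
Real time: 4348 / (25) = 4348/25 s.
Target frame: (4348/25) × (24000/1001) = 4174080/1001 ≈ 4169.910 → 4170.

frame 4170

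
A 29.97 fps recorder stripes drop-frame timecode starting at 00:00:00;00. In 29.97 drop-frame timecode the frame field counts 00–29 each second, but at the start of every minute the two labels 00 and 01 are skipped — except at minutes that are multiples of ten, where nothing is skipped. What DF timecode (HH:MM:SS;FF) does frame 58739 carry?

Each 10-minute DF block holds 10 × 60 × 30 − 9 × 2 = 17982 frames. 58739 ÷ 17982 → 3 full blocks, remainder 4793.
Within the partial block the first minute is 1800 frames and each further minute 1798, so 2 further minute boundaries passed. Total skipped labels = 18 × 3 + 2 × 2 = 58.
Non-drop label index = 58739 + 58 = 58797; at 30 labels/s that is 00:32:39:27, i.e. DF 00:32:39;27.

00:32:39;27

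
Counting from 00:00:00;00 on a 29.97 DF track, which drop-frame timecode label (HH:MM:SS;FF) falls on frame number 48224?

Each 10-minute DF block holds 10 × 60 × 30 − 9 × 2 = 17982 frames. 48224 ÷ 17982 → 2 full blocks, remainder 12260.
Within the partial block the first minute is 1800 frames and each further minute 1798, so 6 further minute boundaries passed. Total skipped labels = 18 × 2 + 2 × 6 = 48.
Non-drop label index = 48224 + 48 = 48272; at 30 labels/s that is 00:26:49:02, i.e. DF 00:26:49;02.

00:26:49;02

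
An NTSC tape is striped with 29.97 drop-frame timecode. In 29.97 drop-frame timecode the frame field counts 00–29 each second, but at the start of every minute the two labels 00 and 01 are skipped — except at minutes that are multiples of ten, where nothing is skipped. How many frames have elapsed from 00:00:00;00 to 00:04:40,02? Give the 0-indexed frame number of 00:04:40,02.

Complete 10-minute blocks: 0, each 17982 frames → 0.
Remaining 4 whole minutes in the current block: 1800 + 3 × 1798 = 7194 frames.
Within the current minute: 40 × 30 + 2 − 2 = 1200 (labels ;00/;01 skipped at this minute). Total = 0 + 7194 + 1200 = 8394.

8394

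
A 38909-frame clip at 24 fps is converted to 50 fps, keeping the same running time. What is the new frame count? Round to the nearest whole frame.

81060 frames

Frames at target rate = 38909 × (50) / (24) = 972725/12 ≈ 81060.417.
Nearest whole frame: 81060.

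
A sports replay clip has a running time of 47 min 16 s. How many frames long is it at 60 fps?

170160 frames

47 min 16 s = 2836 s.
Frames = 2836 × 60 = 170160.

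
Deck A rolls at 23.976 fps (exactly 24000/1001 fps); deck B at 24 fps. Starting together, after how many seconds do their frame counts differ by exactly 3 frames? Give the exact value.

125.125 seconds

The gap grows by |24 − 24000/1001| = 24/1001 frames per second.
Time for a 3-frame gap: 3 ÷ (24/1001) = 125.125 s.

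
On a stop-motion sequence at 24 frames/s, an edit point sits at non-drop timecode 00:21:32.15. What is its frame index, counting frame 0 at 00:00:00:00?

frame 31023

Total seconds to the label: (0 × 3600 + 21 × 60 + 32) = 1292.
Frame index = 1292 × 24 + 15 = 31023.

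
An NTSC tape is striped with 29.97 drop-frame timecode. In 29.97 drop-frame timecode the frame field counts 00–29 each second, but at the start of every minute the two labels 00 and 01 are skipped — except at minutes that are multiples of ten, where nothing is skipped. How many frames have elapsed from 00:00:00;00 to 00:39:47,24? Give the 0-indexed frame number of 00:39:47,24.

As if non-drop at 30 labels/s: (0 × 3600 + 39 × 60 + 47) × 30 + 24 = 71634.
Minute boundaries passed: 39; those not divisible by 10: 39 − 3 = 36; dropped labels = 2 × 36 = 72.
Actual frame index = 71634 − 72 = 71562.

71562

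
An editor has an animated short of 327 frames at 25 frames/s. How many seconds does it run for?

Running time = 327 / (25) = 13.08 s.

13.08 seconds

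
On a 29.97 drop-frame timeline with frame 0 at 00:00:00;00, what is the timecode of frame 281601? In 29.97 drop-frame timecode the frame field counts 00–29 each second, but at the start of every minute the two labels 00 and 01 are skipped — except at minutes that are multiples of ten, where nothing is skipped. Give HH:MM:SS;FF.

Each 10-minute DF block holds 10 × 60 × 30 − 9 × 2 = 17982 frames. 281601 ÷ 17982 → 15 full blocks, remainder 11871.
Within the partial block the first minute is 1800 frames and each further minute 1798, so 6 further minute boundaries passed. Total skipped labels = 18 × 15 + 2 × 6 = 282.
Non-drop label index = 281601 + 282 = 281883; at 30 labels/s that is 02:36:36:03, i.e. DF 02:36:36;03.

02:36:36;03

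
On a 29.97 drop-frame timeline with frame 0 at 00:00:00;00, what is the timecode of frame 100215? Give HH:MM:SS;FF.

Ten DF minutes hold 17982 frames, so frame 100215 lies in block 5 (frames 89910–107891) with 10305 frames into that block.
The block's first minute is 1800 frames and the rest 1798 each; 10305 frames reaches minute 5, so 5 × 18 + 5 × 2 = 100 labels have been skipped so far.
Adding those back, label number 100215 + 100 = 100315 at 30 labels/s is 3343 s + 25 f = 0 h 55 min 43 s frame 25, i.e. 00:55:43;25.

00:55:43;25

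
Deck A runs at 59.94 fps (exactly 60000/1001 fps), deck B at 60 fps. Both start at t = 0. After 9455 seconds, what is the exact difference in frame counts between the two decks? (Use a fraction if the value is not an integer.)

A emits 60000/1001 × 9455 = 567300000/1001 frames; B emits 60 × 9455 = 567300.
Difference = 567300/1001 frames (≈ 566.7333); B is ahead of A.

567300/1001 frames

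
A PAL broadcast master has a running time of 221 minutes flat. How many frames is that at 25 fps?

331500 frames

221 min = 13260 s.
Frames = 13260 × 25 = 331500.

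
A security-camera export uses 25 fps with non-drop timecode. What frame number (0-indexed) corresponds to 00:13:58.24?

Total seconds to the label: (0 × 3600 + 13 × 60 + 58) = 838.
Frame index = 838 × 25 + 24 = 20974.

20974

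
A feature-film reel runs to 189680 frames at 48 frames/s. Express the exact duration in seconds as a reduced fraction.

11855/3 seconds

Running time = 189680 ÷ (48) = 189680 × 1/48 = 11855/3 s.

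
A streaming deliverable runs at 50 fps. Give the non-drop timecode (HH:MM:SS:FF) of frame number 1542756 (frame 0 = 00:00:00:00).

08:34:15:06

1542756 ÷ 50 = 30855 full seconds, remainder 6 frames.
30855 s = 8 h 34 min 15 s.
Timecode: 08:34:15:06.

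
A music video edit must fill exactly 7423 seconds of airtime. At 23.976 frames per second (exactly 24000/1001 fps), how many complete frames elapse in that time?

177974 frames

Frames = 7423 × 24000/1001 = 13704000/77 ≈ 177974.0260.
Complete frames: 177974.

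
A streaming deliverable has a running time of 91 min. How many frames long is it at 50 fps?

273000 frames

91 min = 5460 s.
Frames = 5460 × 50 = 273000.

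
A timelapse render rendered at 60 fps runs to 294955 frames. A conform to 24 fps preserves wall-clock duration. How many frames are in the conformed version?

Target frames = source frames × (target rate / source rate) = 294955 × (24)/(60) = 294955 × 2/5 = 117982.

117982 frames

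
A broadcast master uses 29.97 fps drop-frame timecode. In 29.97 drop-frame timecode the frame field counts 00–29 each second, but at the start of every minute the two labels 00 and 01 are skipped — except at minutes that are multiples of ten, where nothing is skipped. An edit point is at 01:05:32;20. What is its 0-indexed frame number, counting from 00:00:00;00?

As if non-drop at 30 labels/s: (1 × 3600 + 5 × 60 + 32) × 30 + 20 = 117980.
Minute boundaries passed: 65; those not divisible by 10: 65 − 6 = 59; dropped labels = 2 × 59 = 118.
Actual frame index = 117980 − 118 = 117862.

117862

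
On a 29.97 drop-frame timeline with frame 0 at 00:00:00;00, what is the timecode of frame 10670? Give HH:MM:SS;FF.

Each 10-minute DF block holds 10 × 60 × 30 − 9 × 2 = 17982 frames. 10670 ÷ 17982 → 0 full blocks, remainder 10670.
Within the partial block the first minute is 1800 frames and each further minute 1798, so 5 further minute boundaries passed. Total skipped labels = 18 × 0 + 2 × 5 = 10.
Non-drop label index = 10670 + 10 = 10680; at 30 labels/s that is 00:05:56:00, i.e. DF 00:05:56;00.

00:05:56;00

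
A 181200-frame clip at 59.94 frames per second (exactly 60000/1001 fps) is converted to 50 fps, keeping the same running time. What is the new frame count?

Target frames = source frames × (target rate / source rate) = 181200 × (50)/(60000/1001) = 181200 × 1001/1200 = 151151.

151151 frames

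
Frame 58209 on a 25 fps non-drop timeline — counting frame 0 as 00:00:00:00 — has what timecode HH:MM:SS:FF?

58209 ÷ 25 = 2328 full seconds, remainder 9 frames.
2328 s = 0 h 38 min 48 s.
Timecode: 00:38:48:09.

00:38:48:09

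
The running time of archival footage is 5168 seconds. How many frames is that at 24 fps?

124032 frames

Frames = 5168 × 24 = 124032.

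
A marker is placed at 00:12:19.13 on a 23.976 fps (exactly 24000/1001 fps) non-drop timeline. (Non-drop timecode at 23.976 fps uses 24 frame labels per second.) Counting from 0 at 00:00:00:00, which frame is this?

frame 17749

Total seconds to the label: (0 × 3600 + 12 × 60 + 19) = 739.
Frame index = 739 × 24 + 13 = 17749.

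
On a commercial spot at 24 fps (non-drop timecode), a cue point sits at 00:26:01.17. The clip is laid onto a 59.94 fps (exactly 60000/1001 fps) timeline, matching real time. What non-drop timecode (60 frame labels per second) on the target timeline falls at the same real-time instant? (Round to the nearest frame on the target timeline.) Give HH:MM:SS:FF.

Source frame index: (0×3600 + 26×60 + 1) × 24 + 17 = 37481.
Real time: 37481 / (24) = 37481/24 s.
Target frame: (37481/24) × (60000/1001) = 93702500/1001 ≈ 93608.891 → 93609.
At 60 labels/s: frame 93609 → 00:26:00:09.

00:26:00:09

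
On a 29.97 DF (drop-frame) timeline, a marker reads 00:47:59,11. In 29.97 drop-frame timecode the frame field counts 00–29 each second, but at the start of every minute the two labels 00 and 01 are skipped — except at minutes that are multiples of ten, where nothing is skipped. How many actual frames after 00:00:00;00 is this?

As if non-drop at 30 labels/s: (0 × 3600 + 47 × 60 + 59) × 30 + 11 = 86381.
Minute boundaries passed: 47; those not divisible by 10: 47 − 4 = 43; dropped labels = 2 × 43 = 86.
Actual frame index = 86381 − 86 = 86295.

86295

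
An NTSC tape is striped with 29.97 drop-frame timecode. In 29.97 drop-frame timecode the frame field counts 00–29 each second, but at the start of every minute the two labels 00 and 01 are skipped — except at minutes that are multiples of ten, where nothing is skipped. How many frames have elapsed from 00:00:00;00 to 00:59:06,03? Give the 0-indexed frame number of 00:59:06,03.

As if non-drop at 30 labels/s: (0 × 3600 + 59 × 60 + 6) × 30 + 3 = 106383.
Minute boundaries passed: 59; those not divisible by 10: 59 − 5 = 54; dropped labels = 2 × 54 = 108.
Actual frame index = 106383 − 108 = 106275.

106275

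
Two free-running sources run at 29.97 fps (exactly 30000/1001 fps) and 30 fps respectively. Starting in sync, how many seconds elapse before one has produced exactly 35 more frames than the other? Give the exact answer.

The gap grows by |30 − 30000/1001| = 30/1001 frames per second.
Time for a 35-frame gap: 35 ÷ (30/1001) = 7007/6 s.

7007/6 seconds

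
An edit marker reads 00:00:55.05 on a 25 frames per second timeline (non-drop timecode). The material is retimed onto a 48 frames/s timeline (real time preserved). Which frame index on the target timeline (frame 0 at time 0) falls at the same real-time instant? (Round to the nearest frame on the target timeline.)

Source frame index: (0×3600 + 0×60 + 55) × 25 + 5 = 1380.
Real time: 1380 / (25) = 276/5 s.
Target frame: (276/5) × (48) = 13248/5 ≈ 2649.600 → 2650.

frame 2650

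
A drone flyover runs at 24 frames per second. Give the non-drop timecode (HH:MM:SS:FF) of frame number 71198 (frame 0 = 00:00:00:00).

71198 ÷ 24 = 2966 full seconds, remainder 14 frames.
2966 s = 0 h 49 min 26 s.
Timecode: 00:49:26:14.

00:49:26:14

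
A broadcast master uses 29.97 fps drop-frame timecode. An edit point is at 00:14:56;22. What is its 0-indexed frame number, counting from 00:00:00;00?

26876

As if non-drop at 30 labels/s: (0 × 3600 + 14 × 60 + 56) × 30 + 22 = 26902.
Minute boundaries passed: 14; those not divisible by 10: 14 − 1 = 13; dropped labels = 2 × 13 = 26.
Actual frame index = 26902 − 26 = 26876.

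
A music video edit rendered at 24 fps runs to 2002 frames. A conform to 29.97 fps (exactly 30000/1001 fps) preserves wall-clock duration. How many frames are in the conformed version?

Target frames = source frames × (target rate / source rate) = 2002 × (30000/1001)/(24) = 2002 × 1250/1001 = 2500.

2500 frames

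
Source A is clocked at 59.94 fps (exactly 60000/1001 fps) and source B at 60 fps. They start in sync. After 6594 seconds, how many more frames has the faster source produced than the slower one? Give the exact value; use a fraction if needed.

A emits 60000/1001 × 6594 = 56520000/143 frames; B emits 60 × 6594 = 395640.
Difference = 56520/143 frames (≈ 395.2448); B is ahead of A.

56520/143 frames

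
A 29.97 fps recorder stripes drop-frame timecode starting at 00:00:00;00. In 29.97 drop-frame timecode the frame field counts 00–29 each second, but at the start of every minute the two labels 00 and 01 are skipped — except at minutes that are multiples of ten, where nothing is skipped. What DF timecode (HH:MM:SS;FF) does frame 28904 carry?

00:16:04;14

Ten DF minutes hold 17982 frames, so frame 28904 lies in block 1 (frames 17982–35963) with 10922 frames into that block.
The block's first minute is 1800 frames and the rest 1798 each; 10922 frames reaches minute 6, so 1 × 18 + 6 × 2 = 30 labels have been skipped so far.
Adding those back, label number 28904 + 30 = 28934 at 30 labels/s is 964 s + 14 f = 0 h 16 min 4 s frame 14, i.e. 00:16:04;14.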